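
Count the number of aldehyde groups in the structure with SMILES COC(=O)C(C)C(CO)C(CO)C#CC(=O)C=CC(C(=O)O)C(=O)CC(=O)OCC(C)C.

CH3O–C(=O)–: carbonyl C bonded to C and to –OCH3 → ester (not ketone + ether).
pendant –CH2OH on an sp³ backbone C → alcohol.
pendant –CH2OH on an sp³ backbone C → alcohol.
C≡C triple bond → alkyne.
–C(=O)– with carbon on both sides → ketone.
C=C double bond → alkene.
pendant –COOH: carbonyl C bonded to C and –OH → carboxylic acid.
–C(=O)– with carbon on both sides → ketone.
–C(=O)–O–C with C on the carbonyl side → ester.
No segment is a aldehyde: CH3OOC is ester, not aldehyde; CO is ketone, not aldehyde; CH(COOH) is carboxylic acid, not aldehyde. → 0.

0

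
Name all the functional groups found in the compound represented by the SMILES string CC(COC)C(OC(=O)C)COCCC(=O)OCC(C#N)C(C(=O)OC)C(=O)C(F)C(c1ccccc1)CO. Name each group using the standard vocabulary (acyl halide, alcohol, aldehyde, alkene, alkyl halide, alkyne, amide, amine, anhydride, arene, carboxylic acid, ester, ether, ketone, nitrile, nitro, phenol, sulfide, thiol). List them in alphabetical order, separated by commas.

alcohol, alkyl halide, arene, ester, ether, ketone, nitrile

Taking each segment in turn:
  CH(CH2OCH3): pendant –CH2OCH3: C–O–C linkage → ether.
  CH(OCOCH3): pendant –OC(=O)CH3: an acyloxy group → ester.
  CH2OCH2: C–O–C with sp³ carbons on both sides and no adjacent C=O → ether.
  CH2COOCH2: –C(=O)–O–C with C on the carbonyl side → ester.
  CH(CN): pendant –C≡N: nitrile.
  CH(COOCH3): pendant –COOCH3: carbonyl C bonded to C and –OCH3 → ester.
  CO: –C(=O)– with carbon on both sides → ketone.
  CH(F): halogen on an sp³ carbon → alkyl halide.
  CH(C6H5): pendant –C6H5: benzene ring → arene.
  CH2OH: –OH on an sp³ carbon → alcohol.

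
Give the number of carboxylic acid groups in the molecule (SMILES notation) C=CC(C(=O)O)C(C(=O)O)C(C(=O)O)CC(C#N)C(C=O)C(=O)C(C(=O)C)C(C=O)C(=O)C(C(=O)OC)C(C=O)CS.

3

C=C double bond → alkene.
pendant –COOH: carbonyl C bonded to C and –OH → carboxylic acid.
pendant –COOH: carbonyl C bonded to C and –OH → carboxylic acid.
pendant –COOH: carbonyl C bonded to C and –OH → carboxylic acid.
pendant –C≡N: nitrile.
pendant –CHO: carbonyl C bonded to C and H → aldehyde.
–C(=O)– with carbon on both sides → ketone.
pendant –COCH3: carbonyl C bonded to two carbons → ketone.
pendant –CHO: carbonyl C bonded to C and H → aldehyde.
–C(=O)– with carbon on both sides → ketone.
pendant –COOCH3: carbonyl C bonded to C and –OCH3 → ester.
pendant –CHO: carbonyl C bonded to C and H → aldehyde.
–SH on an sp³ carbon → thiol.
Carboxylic acid appears at: CH(COOH), CH(COOH), CH(COOH) → 3.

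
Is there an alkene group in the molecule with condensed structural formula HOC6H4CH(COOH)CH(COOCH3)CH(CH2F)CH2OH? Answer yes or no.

no

–OH attached directly to an aromatic ring → phenol (not alcohol); the ring itself is an arene.
pendant –COOH: carbonyl C bonded to C and –OH → carboxylic acid.
pendant –COOCH3: carbonyl C bonded to C and –OCH3 → ester.
pendant –CH2X: halogen on sp³ carbon → alkyl halide.
–OH on an sp³ carbon → alcohol.
In HOC6H4, the C=C units are part of an aromatic ring, which is an arene, not an isolated alkene.
The groups actually present are: alcohol, alkyl halide, arene, carboxylic acid, ester, phenol.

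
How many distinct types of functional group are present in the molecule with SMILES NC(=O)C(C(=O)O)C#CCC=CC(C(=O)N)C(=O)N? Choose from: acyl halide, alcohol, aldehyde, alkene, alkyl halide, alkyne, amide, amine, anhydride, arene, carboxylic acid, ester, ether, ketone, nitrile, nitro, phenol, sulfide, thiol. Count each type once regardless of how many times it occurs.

4

–C(=O)NH2: carbonyl C bonded to C and to N → amide (the N is not a separate amine).
pendant –COOH: carbonyl C bonded to C and –OH → carboxylic acid.
C≡C triple bond → alkyne.
C=C double bond → alkene.
pendant –CONH2: carbonyl C bonded to C and N → amide.
–C(=O)NH2: carbonyl C bonded to C and to N → amide (the N is not a separate amine).
Distinct types present: alkene, alkyne, amide, carboxylic acid.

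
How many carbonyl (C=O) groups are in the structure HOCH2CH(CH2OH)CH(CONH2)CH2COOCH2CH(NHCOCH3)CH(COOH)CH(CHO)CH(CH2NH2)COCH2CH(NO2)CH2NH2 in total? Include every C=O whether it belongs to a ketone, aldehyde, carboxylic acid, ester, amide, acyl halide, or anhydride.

CH(CONH2): amide, 1 C=O (running total 1).
CH2COOCH2: ester, 1 C=O (running total 2).
CH(NHCOCH3): amide, 1 C=O (running total 3).
CH(COOH): carboxylic acid, 1 C=O (running total 4).
CH(CHO): aldehyde, 1 C=O (running total 5).
CO: ketone, 1 C=O (running total 6).

6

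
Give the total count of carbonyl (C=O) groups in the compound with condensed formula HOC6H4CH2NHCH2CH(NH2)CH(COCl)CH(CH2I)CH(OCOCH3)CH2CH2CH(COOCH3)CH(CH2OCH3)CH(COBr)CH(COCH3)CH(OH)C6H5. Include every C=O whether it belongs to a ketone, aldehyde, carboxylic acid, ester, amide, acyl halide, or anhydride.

5

CH(COCl): acyl halide, 1 C=O (running total 1).
CH(OCOCH3): ester, 1 C=O (running total 2).
CH(COOCH3): ester, 1 C=O (running total 3).
CH(COBr): acyl halide, 1 C=O (running total 4).
CH(COCH3): ketone, 1 C=O (running total 5).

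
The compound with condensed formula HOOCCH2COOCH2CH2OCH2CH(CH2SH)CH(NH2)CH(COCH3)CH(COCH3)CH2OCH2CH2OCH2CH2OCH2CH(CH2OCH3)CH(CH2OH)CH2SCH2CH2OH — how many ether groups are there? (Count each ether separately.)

5

–COOH: carbonyl C bonded to –OH and C → carboxylic acid (the –OH is not a separate alcohol).
–C(=O)–O–C with C on the carbonyl side → ester.
C–O–C with sp³ carbons on both sides and no adjacent C=O → ether.
pendant –CH2SH → thiol.
–NH2 on an sp³ carbon with no adjacent C=O → amine.
pendant –COCH3: carbonyl C bonded to two carbons → ketone.
pendant –COCH3: carbonyl C bonded to two carbons → ketone.
C–O–C with sp³ carbons on both sides and no adjacent C=O → ether.
C–O–C with sp³ carbons on both sides and no adjacent C=O → ether.
C–O–C with sp³ carbons on both sides and no adjacent C=O → ether.
pendant –CH2OCH3: C–O–C linkage → ether.
pendant –CH2OH on an sp³ backbone C → alcohol.
C–S–C linkage → sulfide (thioether).
–OH on an sp³ carbon → alcohol.
Ether appears at: CH2OCH2, CH2OCH2, CH2OCH2, CH2OCH2, CH(CH2OCH3) → 5.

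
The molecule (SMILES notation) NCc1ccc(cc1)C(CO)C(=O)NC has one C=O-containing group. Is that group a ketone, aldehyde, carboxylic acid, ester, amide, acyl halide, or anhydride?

amide

The carbonyl is in the CONHCH3 segment: –C(=O)NHCH3: carbonyl C bonded to C and to N → amide (the N is not an amine).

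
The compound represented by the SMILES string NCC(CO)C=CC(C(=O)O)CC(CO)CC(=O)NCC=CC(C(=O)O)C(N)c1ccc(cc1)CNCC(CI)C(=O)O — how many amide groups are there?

1

–NH2 on an sp³ carbon with no adjacent C=O → amine.
pendant –CH2OH on an sp³ backbone C → alcohol.
C=C double bond → alkene.
pendant –COOH: carbonyl C bonded to C and –OH → carboxylic acid.
pendant –CH2OH on an sp³ backbone C → alcohol.
–C(=O)–N– linkage → amide (the N is not an amine).
C=C double bond → alkene.
pendant –COOH: carbonyl C bonded to C and –OH → carboxylic acid.
–NH2 on an sp³ carbon with no adjacent C=O → amine.
para-disubstituted benzene ring → arene.
C–N–C with sp³ carbons and no adjacent C=O → amine (secondary).
pendant –CH2X: halogen on sp³ carbon → alkyl halide.
–COOH: carbonyl C bonded to –OH and C → carboxylic acid (the –OH is not a separate alcohol).
Amide appears at: CH2CONHCH2 → 1.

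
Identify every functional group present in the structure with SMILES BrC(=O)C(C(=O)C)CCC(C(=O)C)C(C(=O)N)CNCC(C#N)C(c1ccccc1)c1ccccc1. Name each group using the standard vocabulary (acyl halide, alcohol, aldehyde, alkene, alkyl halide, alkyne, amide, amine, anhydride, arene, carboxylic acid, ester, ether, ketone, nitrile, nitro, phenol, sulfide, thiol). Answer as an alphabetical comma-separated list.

acyl halide, amide, amine, arene, ketone, nitrile

Taking each segment in turn:
  BrCO: –C(=O)Br: carbonyl C bonded to C and to a halogen → acyl halide (not alkyl halide).
  CH(COCH3): pendant –COCH3: carbonyl C bonded to two carbons → ketone.
  CH(COCH3): pendant –COCH3: carbonyl C bonded to two carbons → ketone.
  CH(CONH2): pendant –CONH2: carbonyl C bonded to C and N → amide.
  CH2NHCH2: C–N–C with sp³ carbons and no adjacent C=O → amine (secondary).
  CH(CN): pendant –C≡N: nitrile.
  CH(C6H5): pendant –C6H5: benzene ring → arene.
  C6H5: –C6H5 phenyl ring → arene.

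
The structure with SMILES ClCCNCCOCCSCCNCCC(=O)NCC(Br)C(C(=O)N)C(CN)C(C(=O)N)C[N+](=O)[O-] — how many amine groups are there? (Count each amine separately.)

halogen on an sp³ carbon → alkyl halide.
C–N–C with sp³ carbons and no adjacent C=O → amine (secondary).
C–O–C with sp³ carbons on both sides and no adjacent C=O → ether.
C–S–C linkage → sulfide (thioether).
C–N–C with sp³ carbons and no adjacent C=O → amine (secondary).
–C(=O)–N– linkage → amide (the N is not an amine).
halogen on an sp³ carbon → alkyl halide.
pendant –CONH2: carbonyl C bonded to C and N → amide.
pendant –CH2NH2: N on sp³ C, no adjacent C=O → amine.
pendant –CONH2: carbonyl C bonded to C and N → amide.
–NO2 on carbon → nitro group.
Amine appears at: CH2NHCH2, CH2NHCH2, CH(CH2NH2) → 3.

3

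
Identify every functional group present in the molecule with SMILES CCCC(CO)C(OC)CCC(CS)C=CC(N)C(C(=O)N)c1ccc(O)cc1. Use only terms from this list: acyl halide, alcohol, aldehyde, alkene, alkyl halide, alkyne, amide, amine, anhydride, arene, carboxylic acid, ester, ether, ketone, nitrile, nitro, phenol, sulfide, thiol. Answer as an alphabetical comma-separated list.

Taking each segment in turn:
  CH(CH2OH): pendant –CH2OH on an sp³ backbone C → alcohol.
  CH(OCH3): pendant –OCH3: C–O–C with sp³ C, no adjacent C=O → ether.
  CH(CH2SH): pendant –CH2SH → thiol.
  CH=CH: C=C double bond → alkene.
  CH(NH2): –NH2 on an sp³ carbon with no adjacent C=O → amine.
  CH(CONH2): pendant –CONH2: carbonyl C bonded to C and N → amide.
  C6H4OH: –OH attached directly to an aromatic ring → phenol (not alcohol); the ring itself is an arene.

alcohol, alkene, amide, amine, arene, ether, phenol, thiol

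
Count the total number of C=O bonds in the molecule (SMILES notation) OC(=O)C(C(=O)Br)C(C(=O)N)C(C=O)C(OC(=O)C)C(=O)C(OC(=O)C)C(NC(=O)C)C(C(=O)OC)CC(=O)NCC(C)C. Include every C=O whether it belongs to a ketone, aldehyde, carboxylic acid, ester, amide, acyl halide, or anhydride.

HOOC: carboxylic acid, 1 C=O (running total 1).
CH(COBr): acyl halide, 1 C=O (running total 2).
CH(CONH2): amide, 1 C=O (running total 3).
CH(CHO): aldehyde, 1 C=O (running total 4).
CH(OCOCH3): ester, 1 C=O (running total 5).
CO: ketone, 1 C=O (running total 6).
CH(OCOCH3): ester, 1 C=O (running total 7).
CH(NHCOCH3): amide, 1 C=O (running total 8).
CH(COOCH3): ester, 1 C=O (running total 9).
CH2CONHCH2: amide, 1 C=O (running total 10).

10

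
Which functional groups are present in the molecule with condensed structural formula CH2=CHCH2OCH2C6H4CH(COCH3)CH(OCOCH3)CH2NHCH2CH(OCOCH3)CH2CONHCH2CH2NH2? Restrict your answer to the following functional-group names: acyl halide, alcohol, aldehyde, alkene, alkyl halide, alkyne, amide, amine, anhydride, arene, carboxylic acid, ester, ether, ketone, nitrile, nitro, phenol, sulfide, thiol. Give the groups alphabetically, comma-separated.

Reading the structure from left to right:
  CH2=CH: C=C double bond → alkene.
  CH2OCH2: C–O–C with sp³ carbons on both sides and no adjacent C=O → ether.
  C6H4: para-disubstituted benzene ring → arene.
  CH(COCH3): pendant –COCH3: carbonyl C bonded to two carbons → ketone.
  CH(OCOCH3): pendant –OC(=O)CH3: an acyloxy group → ester.
  CH2NHCH2: C–N–C with sp³ carbons and no adjacent C=O → amine (secondary).
  CH(OCOCH3): pendant –OC(=O)CH3: an acyloxy group → ester.
  CH2CONHCH2: –C(=O)–N– linkage → amide (the N is not an amine).
  CH2NH2: –NH2 on an sp³ carbon with no adjacent C=O → amine.

alkene, amide, amine, arene, ester, ether, ketone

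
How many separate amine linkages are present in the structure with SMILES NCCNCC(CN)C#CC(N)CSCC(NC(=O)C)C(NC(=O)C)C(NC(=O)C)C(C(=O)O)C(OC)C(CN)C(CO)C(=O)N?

Taking each segment in turn:
  H2NCH2: –NH2 on an sp³ carbon with no adjacent C=O → amine.
  CH2NHCH2: C–N–C with sp³ carbons and no adjacent C=O → amine (secondary).
  CH(CH2NH2): pendant –CH2NH2: N on sp³ C, no adjacent C=O → amine.
  C≡C: C≡C triple bond → alkyne.
  CH(NH2): –NH2 on an sp³ carbon with no adjacent C=O → amine.
  CH2SCH2: C–S–C linkage → sulfide (thioether).
  CH(NHCOCH3): pendant –NHC(=O)CH3: N bonded to a carbonyl → amide (not amine).
  CH(NHCOCH3): pendant –NHC(=O)CH3: N bonded to a carbonyl → amide (not amine).
  CH(NHCOCH3): pendant –NHC(=O)CH3: N bonded to a carbonyl → amide (not amine).
  CH(COOH): pendant –COOH: carbonyl C bonded to C and –OH → carboxylic acid.
  CH(OCH3): pendant –OCH3: C–O–C with sp³ C, no adjacent C=O → ether.
  CH(CH2NH2): pendant –CH2NH2: N on sp³ C, no adjacent C=O → amine.
  CH(CH2OH): pendant –CH2OH on an sp³ backbone C → alcohol.
  CONH2: –C(=O)NH2: carbonyl C bonded to C and to N → amide (the N is not a separate amine).
Amine appears at: H2NCH2, CH2NHCH2, CH(CH2NH2), CH(NH2), CH(CH2NH2) → 5.

5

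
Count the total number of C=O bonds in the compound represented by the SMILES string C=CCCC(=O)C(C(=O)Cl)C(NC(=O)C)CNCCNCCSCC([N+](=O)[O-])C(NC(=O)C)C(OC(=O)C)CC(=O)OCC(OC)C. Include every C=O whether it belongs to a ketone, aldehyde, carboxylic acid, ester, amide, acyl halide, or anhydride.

CO: ketone, 1 C=O (running total 1).
CH(COCl): acyl halide, 1 C=O (running total 2).
CH(NHCOCH3): amide, 1 C=O (running total 3).
CH(NHCOCH3): amide, 1 C=O (running total 4).
CH(OCOCH3): ester, 1 C=O (running total 5).
CH2COOCH2: ester, 1 C=O (running total 6).

6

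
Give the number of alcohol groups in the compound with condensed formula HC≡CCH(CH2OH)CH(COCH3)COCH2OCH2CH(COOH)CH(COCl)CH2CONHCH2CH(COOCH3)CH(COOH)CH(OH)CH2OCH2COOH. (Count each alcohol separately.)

Working along the chain:
  HC≡C: C≡C triple bond → alkyne.
  CH(CH2OH): pendant –CH2OH on an sp³ backbone C → alcohol.
  CH(COCH3): pendant –COCH3: carbonyl C bonded to two carbons → ketone.
  CO: –C(=O)– with carbon on both sides → ketone.
  CH2OCH2: C–O–C with sp³ carbons on both sides and no adjacent C=O → ether.
  CH(COOH): pendant –COOH: carbonyl C bonded to C and –OH → carboxylic acid.
  CH(COCl): pendant –C(=O)X: carbonyl C bonded to C and halogen → acyl halide.
  CH2CONHCH2: –C(=O)–N– linkage → amide (the N is not an amine).
  CH(COOCH3): pendant –COOCH3: carbonyl C bonded to C and –OCH3 → ester.
  CH(COOH): pendant –COOH: carbonyl C bonded to C and –OH → carboxylic acid.
  CH(OH): –OH on an sp³ carbon → alcohol (secondary).
  CH2OCH2: C–O–C with sp³ carbons on both sides and no adjacent C=O → ether.
  COOH: –COOH: carbonyl C bonded to –OH and C → carboxylic acid (the –OH is not a separate alcohol).
Alcohol appears at: CH(CH2OH), CH(OH) → 2.

2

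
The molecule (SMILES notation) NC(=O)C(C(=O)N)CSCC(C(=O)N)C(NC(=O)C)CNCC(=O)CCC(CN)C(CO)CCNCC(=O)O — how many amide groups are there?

4

Taking each segment in turn:
  H2NCO: –C(=O)NH2: carbonyl C bonded to C and to N → amide (the N is not a separate amine).
  CH(CONH2): pendant –CONH2: carbonyl C bonded to C and N → amide.
  CH2SCH2: C–S–C linkage → sulfide (thioether).
  CH(CONH2): pendant –CONH2: carbonyl C bonded to C and N → amide.
  CH(NHCOCH3): pendant –NHC(=O)CH3: N bonded to a carbonyl → amide (not amine).
  CH2NHCH2: C–N–C with sp³ carbons and no adjacent C=O → amine (secondary).
  CO: –C(=O)– with carbon on both sides → ketone.
  CH(CH2NH2): pendant –CH2NH2: N on sp³ C, no adjacent C=O → amine.
  CH(CH2OH): pendant –CH2OH on an sp³ backbone C → alcohol.
  CH2NHCH2: C–N–C with sp³ carbons and no adjacent C=O → amine (secondary).
  COOH: –COOH: carbonyl C bonded to –OH and C → carboxylic acid (the –OH is not a separate alcohol).
Amide appears at: H2NCO, CH(CONH2), CH(CONH2), CH(NHCOCH3) → 4.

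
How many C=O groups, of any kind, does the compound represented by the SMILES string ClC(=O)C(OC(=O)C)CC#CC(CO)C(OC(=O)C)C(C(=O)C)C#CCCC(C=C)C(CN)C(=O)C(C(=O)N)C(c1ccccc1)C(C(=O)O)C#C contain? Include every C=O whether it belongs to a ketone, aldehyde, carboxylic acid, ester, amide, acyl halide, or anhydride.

7

ClCO: acyl halide, 1 C=O (running total 1).
CH(OCOCH3): ester, 1 C=O (running total 2).
CH(OCOCH3): ester, 1 C=O (running total 3).
CH(COCH3): ketone, 1 C=O (running total 4).
CO: ketone, 1 C=O (running total 5).
CH(CONH2): amide, 1 C=O (running total 6).
CH(COOH): carboxylic acid, 1 C=O (running total 7).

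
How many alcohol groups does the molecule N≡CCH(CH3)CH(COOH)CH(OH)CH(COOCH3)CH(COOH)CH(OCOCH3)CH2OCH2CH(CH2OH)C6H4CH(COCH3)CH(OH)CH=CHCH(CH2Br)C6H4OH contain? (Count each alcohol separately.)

3

Taking each segment in turn:
  N≡C: N≡C–: carbon triple-bonded to nitrogen → nitrile.
  CH(COOH): pendant –COOH: carbonyl C bonded to C and –OH → carboxylic acid.
  CH(OH): –OH on an sp³ carbon → alcohol (secondary).
  CH(COOCH3): pendant –COOCH3: carbonyl C bonded to C and –OCH3 → ester.
  CH(COOH): pendant –COOH: carbonyl C bonded to C and –OH → carboxylic acid.
  CH(OCOCH3): pendant –OC(=O)CH3: an acyloxy group → ester.
  CH2OCH2: C–O–C with sp³ carbons on both sides and no adjacent C=O → ether.
  CH(CH2OH): pendant –CH2OH on an sp³ backbone C → alcohol.
  C6H4: para-disubstituted benzene ring → arene.
  CH(COCH3): pendant –COCH3: carbonyl C bonded to two carbons → ketone.
  CH(OH): –OH on an sp³ carbon → alcohol (secondary).
  CH=CH: C=C double bond → alkene.
  CH(CH2Br): pendant –CH2X: halogen on sp³ carbon → alkyl halide.
  C6H4OH: –OH attached directly to an aromatic ring → phenol (not alcohol); the ring itself is an arene.
Alcohol appears at: CH(OH), CH(CH2OH), CH(OH) → 3.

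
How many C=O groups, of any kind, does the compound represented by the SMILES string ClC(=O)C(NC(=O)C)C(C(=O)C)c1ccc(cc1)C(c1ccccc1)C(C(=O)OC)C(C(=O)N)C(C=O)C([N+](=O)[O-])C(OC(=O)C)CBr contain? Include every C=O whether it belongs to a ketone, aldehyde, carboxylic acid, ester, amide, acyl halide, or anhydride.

ClCO: acyl halide, 1 C=O (running total 1).
CH(NHCOCH3): amide, 1 C=O (running total 2).
CH(COCH3): ketone, 1 C=O (running total 3).
CH(COOCH3): ester, 1 C=O (running total 4).
CH(CONH2): amide, 1 C=O (running total 5).
CH(CHO): aldehyde, 1 C=O (running total 6).
CH(OCOCH3): ester, 1 C=O (running total 7).

7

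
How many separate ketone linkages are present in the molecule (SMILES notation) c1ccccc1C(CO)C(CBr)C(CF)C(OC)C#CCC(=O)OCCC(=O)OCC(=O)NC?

Reading the structure from left to right:
  C6H5: C6H5– phenyl ring → arene.
  CH(CH2OH): pendant –CH2OH on an sp³ backbone C → alcohol.
  CH(CH2Br): pendant –CH2X: halogen on sp³ carbon → alkyl halide.
  CH(CH2F): pendant –CH2X: halogen on sp³ carbon → alkyl halide.
  CH(OCH3): pendant –OCH3: C–O–C with sp³ C, no adjacent C=O → ether.
  C≡C: C≡C triple bond → alkyne.
  CH2COOCH2: –C(=O)–O–C with C on the carbonyl side → ester.
  CH2COOCH2: –C(=O)–O–C with C on the carbonyl side → ester.
  CONHCH3: –C(=O)NHCH3: carbonyl C bonded to C and to N → amide (the N is not an amine).
No segment is a ketone: CH2COOCH2 is ester, not ketone; CH2COOCH2 is ester, not ketone; CONHCH3 is amide, not ketone. → 0.

0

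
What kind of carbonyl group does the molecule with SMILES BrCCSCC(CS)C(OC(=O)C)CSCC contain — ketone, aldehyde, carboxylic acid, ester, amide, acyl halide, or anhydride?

ester

The carbonyl is in the CH(OCOCH3) segment: pendant –OC(=O)CH3: an acyloxy group → ester.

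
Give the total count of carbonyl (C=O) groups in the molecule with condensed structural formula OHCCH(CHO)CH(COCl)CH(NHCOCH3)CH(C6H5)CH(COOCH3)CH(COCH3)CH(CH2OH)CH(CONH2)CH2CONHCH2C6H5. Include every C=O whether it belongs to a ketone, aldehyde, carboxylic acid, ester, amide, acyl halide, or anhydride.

8

OHC: aldehyde, 1 C=O (running total 1).
CH(CHO): aldehyde, 1 C=O (running total 2).
CH(COCl): acyl halide, 1 C=O (running total 3).
CH(NHCOCH3): amide, 1 C=O (running total 4).
CH(COOCH3): ester, 1 C=O (running total 5).
CH(COCH3): ketone, 1 C=O (running total 6).
CH(CONH2): amide, 1 C=O (running total 7).
CH2CONHCH2: amide, 1 C=O (running total 8).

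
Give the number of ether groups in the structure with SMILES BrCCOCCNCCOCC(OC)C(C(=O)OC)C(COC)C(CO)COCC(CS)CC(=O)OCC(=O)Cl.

5

halogen on an sp³ carbon → alkyl halide.
C–O–C with sp³ carbons on both sides and no adjacent C=O → ether.
C–N–C with sp³ carbons and no adjacent C=O → amine (secondary).
C–O–C with sp³ carbons on both sides and no adjacent C=O → ether.
pendant –OCH3: C–O–C with sp³ C, no adjacent C=O → ether.
pendant –COOCH3: carbonyl C bonded to C and –OCH3 → ester.
pendant –CH2OCH3: C–O–C linkage → ether.
pendant –CH2OH on an sp³ backbone C → alcohol.
C–O–C with sp³ carbons on both sides and no adjacent C=O → ether.
pendant –CH2SH → thiol.
–C(=O)–O–C with C on the carbonyl side → ester.
–C(=O)Cl: carbonyl C bonded to C and to a halogen → acyl halide (not alkyl halide).
Ether appears at: CH2OCH2, CH2OCH2, CH(OCH3), CH(CH2OCH3), CH2OCH2 → 5.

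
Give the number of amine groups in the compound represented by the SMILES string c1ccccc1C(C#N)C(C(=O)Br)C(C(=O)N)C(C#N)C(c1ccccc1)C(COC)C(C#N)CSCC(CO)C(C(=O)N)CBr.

0

Working along the chain:
  C6H5: C6H5– phenyl ring → arene.
  CH(CN): pendant –C≡N: nitrile.
  CH(COBr): pendant –C(=O)X: carbonyl C bonded to C and halogen → acyl halide.
  CH(CONH2): pendant –CONH2: carbonyl C bonded to C and N → amide.
  CH(CN): pendant –C≡N: nitrile.
  CH(C6H5): pendant –C6H5: benzene ring → arene.
  CH(CH2OCH3): pendant –CH2OCH3: C–O–C linkage → ether.
  CH(CN): pendant –C≡N: nitrile.
  CH2SCH2: C–S–C linkage → sulfide (thioether).
  CH(CH2OH): pendant –CH2OH on an sp³ backbone C → alcohol.
  CH(CONH2): pendant –CONH2: carbonyl C bonded to C and N → amide.
  CH2Br: halogen on an sp³ carbon → alkyl halide.
No segment is a amine: CH(CN) is nitrile, not amine; CH(CONH2) is amide, not amine; CH(CN) is nitrile, not amine. → 0.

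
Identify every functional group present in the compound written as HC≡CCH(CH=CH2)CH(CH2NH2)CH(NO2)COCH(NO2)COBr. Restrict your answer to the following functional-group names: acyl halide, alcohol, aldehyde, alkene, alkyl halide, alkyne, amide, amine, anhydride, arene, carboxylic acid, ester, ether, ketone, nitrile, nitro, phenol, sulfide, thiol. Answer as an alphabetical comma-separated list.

Reading the structure from left to right:
  HC≡C: C≡C triple bond → alkyne.
  CH(CH=CH2): pendant –CH=CH2: C=C double bond → alkene.
  CH(CH2NH2): pendant –CH2NH2: N on sp³ C, no adjacent C=O → amine.
  CH(NO2): –NO2 on an sp³ carbon → nitro (the N=O is not a carbonyl).
  CO: –C(=O)– with carbon on both sides → ketone.
  CH(NO2): –NO2 on an sp³ carbon → nitro (the N=O is not a carbonyl).
  COBr: –C(=O)Br: carbonyl C bonded to C and to a halogen → acyl halide (not alkyl halide).

acyl halide, alkene, alkyne, amine, ketone, nitro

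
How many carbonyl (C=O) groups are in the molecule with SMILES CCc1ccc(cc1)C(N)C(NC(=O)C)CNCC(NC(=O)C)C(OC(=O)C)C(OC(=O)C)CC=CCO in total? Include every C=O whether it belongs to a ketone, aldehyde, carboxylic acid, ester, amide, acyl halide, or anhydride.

4

CH(NHCOCH3): amide, 1 C=O (running total 1).
CH(NHCOCH3): amide, 1 C=O (running total 2).
CH(OCOCH3): ester, 1 C=O (running total 3).
CH(OCOCH3): ester, 1 C=O (running total 4).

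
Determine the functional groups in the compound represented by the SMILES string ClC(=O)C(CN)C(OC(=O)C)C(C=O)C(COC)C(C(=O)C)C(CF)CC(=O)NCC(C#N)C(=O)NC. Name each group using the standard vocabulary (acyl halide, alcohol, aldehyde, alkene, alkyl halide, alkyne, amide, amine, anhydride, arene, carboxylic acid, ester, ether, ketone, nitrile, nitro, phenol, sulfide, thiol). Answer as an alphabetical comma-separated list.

Reading the structure from left to right:
  ClCO: –C(=O)Cl: carbonyl C bonded to C and to a halogen → acyl halide (not alkyl halide).
  CH(CH2NH2): pendant –CH2NH2: N on sp³ C, no adjacent C=O → amine.
  CH(OCOCH3): pendant –OC(=O)CH3: an acyloxy group → ester.
  CH(CHO): pendant –CHO: carbonyl C bonded to C and H → aldehyde.
  CH(CH2OCH3): pendant –CH2OCH3: C–O–C linkage → ether.
  CH(COCH3): pendant –COCH3: carbonyl C bonded to two carbons → ketone.
  CH(CH2F): pendant –CH2X: halogen on sp³ carbon → alkyl halide.
  CH2CONHCH2: –C(=O)–N– linkage → amide (the N is not an amine).
  CH(CN): pendant –C≡N: nitrile.
  CONHCH3: –C(=O)NHCH3: carbonyl C bonded to C and to N → amide (the N is not an amine).

acyl halide, aldehyde, alkyl halide, amide, amine, ester, ether, ketone, nitrile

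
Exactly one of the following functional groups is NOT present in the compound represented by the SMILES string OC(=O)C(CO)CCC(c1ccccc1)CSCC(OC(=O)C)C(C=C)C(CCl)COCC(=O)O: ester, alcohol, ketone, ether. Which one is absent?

ether: present (CH2OCH2 — C–O–C with sp³ carbons on both sides and no adjacent C=O → ether).
alcohol: present (CH(CH2OH) — pendant –CH2OH on an sp³ backbone C → alcohol).
ester: present (CH(OCOCH3) — pendant –OC(=O)CH3: an acyloxy group → ester).
ketone: absent. In CH(OCOCH3), the C=O is bonded to an –O–C group, which defines an ester, not a ketone. In each of HOOC and COOH, the C=O bears an –OH, making it a carboxylic acid rather than a ketone.

ketone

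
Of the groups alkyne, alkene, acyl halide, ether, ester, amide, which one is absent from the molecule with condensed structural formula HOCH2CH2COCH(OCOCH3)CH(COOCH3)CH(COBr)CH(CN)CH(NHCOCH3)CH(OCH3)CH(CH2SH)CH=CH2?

ether: present (CH(OCH3) — pendant –OCH3: C–O–C with sp³ C, no adjacent C=O → ether).
amide: present (CH(NHCOCH3) — pendant –NHC(=O)CH3: N bonded to a carbonyl → amide (not amine)).
alkene: present (CH=CH2 — C=C double bond → alkene).
acyl halide: present (CH(COBr) — pendant –C(=O)X: carbonyl C bonded to C and halogen → acyl halide).
ester: present (CH(OCOCH3) — pendant –OC(=O)CH3: an acyloxy group → ester).
alkyne: absent. In CH(CN), the triple bond is C≡N, not C≡C, so it is a nitrile.

alkyne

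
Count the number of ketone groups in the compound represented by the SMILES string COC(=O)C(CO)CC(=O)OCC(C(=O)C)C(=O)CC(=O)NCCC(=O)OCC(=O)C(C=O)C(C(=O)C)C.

Reading the structure from left to right:
  CH3OOC: CH3O–C(=O)–: carbonyl C bonded to C and to –OCH3 → ester (not ketone + ether).
  CH(CH2OH): pendant –CH2OH on an sp³ backbone C → alcohol.
  CH2COOCH2: –C(=O)–O–C with C on the carbonyl side → ester.
  CH(COCH3): pendant –COCH3: carbonyl C bonded to two carbons → ketone.
  CO: –C(=O)– with carbon on both sides → ketone.
  CH2CONHCH2: –C(=O)–N– linkage → amide (the N is not an amine).
  CH2COOCH2: –C(=O)–O–C with C on the carbonyl side → ester.
  CO: –C(=O)– with carbon on both sides → ketone.
  CH(CHO): pendant –CHO: carbonyl C bonded to C and H → aldehyde.
  CH(COCH3): pendant –COCH3: carbonyl C bonded to two carbons → ketone.
Ketone appears at: CH(COCH3), CO, CO, CH(COCH3) → 4.

4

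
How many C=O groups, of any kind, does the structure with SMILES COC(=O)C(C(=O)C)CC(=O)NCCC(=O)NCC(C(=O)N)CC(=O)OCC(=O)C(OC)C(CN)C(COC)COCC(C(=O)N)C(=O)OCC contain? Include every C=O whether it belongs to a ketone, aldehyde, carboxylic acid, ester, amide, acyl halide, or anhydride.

CH3OOC: ester, 1 C=O (running total 1).
CH(COCH3): ketone, 1 C=O (running total 2).
CH2CONHCH2: amide, 1 C=O (running total 3).
CH2CONHCH2: amide, 1 C=O (running total 4).
CH(CONH2): amide, 1 C=O (running total 5).
CH2COOCH2: ester, 1 C=O (running total 6).
CO: ketone, 1 C=O (running total 7).
CH(CONH2): amide, 1 C=O (running total 8).
COOCH2CH3: ester, 1 C=O (running total 9).

9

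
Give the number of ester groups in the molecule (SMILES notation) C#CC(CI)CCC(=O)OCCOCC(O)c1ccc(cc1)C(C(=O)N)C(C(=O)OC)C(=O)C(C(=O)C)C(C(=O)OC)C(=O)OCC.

C≡C triple bond → alkyne.
pendant –CH2X: halogen on sp³ carbon → alkyl halide.
–C(=O)–O–C with C on the carbonyl side → ester.
C–O–C with sp³ carbons on both sides and no adjacent C=O → ether.
–OH on an sp³ carbon → alcohol (secondary).
para-disubstituted benzene ring → arene.
pendant –CONH2: carbonyl C bonded to C and N → amide.
pendant –COOCH3: carbonyl C bonded to C and –OCH3 → ester.
–C(=O)– with carbon on both sides → ketone.
pendant –COCH3: carbonyl C bonded to two carbons → ketone.
pendant –COOCH3: carbonyl C bonded to C and –OCH3 → ester.
–C(=O)OCH2CH3: carbonyl C bonded to C and to –OEt → ester.
Ester appears at: CH2COOCH2, CH(COOCH3), CH(COOCH3), COOCH2CH3 → 4.

4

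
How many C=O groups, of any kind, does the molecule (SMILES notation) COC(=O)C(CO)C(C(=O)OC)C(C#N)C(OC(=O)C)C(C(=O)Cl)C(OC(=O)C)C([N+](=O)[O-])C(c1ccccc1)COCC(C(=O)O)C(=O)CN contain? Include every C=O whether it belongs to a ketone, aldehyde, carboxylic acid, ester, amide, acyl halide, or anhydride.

CH3OOC: ester, 1 C=O (running total 1).
CH(COOCH3): ester, 1 C=O (running total 2).
CH(OCOCH3): ester, 1 C=O (running total 3).
CH(COCl): acyl halide, 1 C=O (running total 4).
CH(OCOCH3): ester, 1 C=O (running total 5).
CH(COOH): carboxylic acid, 1 C=O (running total 6).
CO: ketone, 1 C=O (running total 7).

7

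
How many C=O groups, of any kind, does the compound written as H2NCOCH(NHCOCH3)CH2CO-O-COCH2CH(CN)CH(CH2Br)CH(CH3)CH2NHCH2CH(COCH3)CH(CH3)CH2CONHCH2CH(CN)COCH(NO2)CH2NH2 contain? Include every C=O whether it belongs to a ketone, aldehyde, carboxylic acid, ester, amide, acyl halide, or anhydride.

H2NCO: amide, 1 C=O (running total 1).
CH(NHCOCH3): amide, 1 C=O (running total 2).
CH2CO-O-COCH2: anhydride, 2 C=O (running total 4).
CH(COCH3): ketone, 1 C=O (running total 5).
CH2CONHCH2: amide, 1 C=O (running total 6).
CO: ketone, 1 C=O (running total 7).

7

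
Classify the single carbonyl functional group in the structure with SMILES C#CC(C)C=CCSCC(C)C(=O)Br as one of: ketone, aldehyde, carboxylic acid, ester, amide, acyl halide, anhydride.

acyl halide

The carbonyl is in the COBr segment: –C(=O)Br: carbonyl C bonded to C and to a halogen → acyl halide (not alkyl halide).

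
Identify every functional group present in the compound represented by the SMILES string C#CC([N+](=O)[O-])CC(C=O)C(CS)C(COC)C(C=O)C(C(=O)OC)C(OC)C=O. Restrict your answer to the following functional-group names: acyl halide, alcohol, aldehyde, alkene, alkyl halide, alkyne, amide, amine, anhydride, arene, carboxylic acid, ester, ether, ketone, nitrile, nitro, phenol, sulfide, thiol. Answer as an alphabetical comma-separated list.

Working along the chain:
  HC≡C: C≡C triple bond → alkyne.
  CH(NO2): –NO2 on an sp³ carbon → nitro (the N=O is not a carbonyl).
  CH(CHO): pendant –CHO: carbonyl C bonded to C and H → aldehyde.
  CH(CH2SH): pendant –CH2SH → thiol.
  CH(CH2OCH3): pendant –CH2OCH3: C–O–C linkage → ether.
  CH(CHO): pendant –CHO: carbonyl C bonded to C and H → aldehyde.
  CH(COOCH3): pendant –COOCH3: carbonyl C bonded to C and –OCH3 → ester.
  CH(OCH3): pendant –OCH3: C–O–C with sp³ C, no adjacent C=O → ether.
  CHO: terminal –CHO: carbonyl C bonded to H and C → aldehyde.

aldehyde, alkyne, ester, ether, nitro, thiol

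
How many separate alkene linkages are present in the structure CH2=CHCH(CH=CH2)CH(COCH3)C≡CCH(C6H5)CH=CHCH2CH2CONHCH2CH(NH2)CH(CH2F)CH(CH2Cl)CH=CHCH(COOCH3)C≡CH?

Taking each segment in turn:
  CH2=CH: C=C double bond → alkene.
  CH(CH=CH2): pendant –CH=CH2: C=C double bond → alkene.
  CH(COCH3): pendant –COCH3: carbonyl C bonded to two carbons → ketone.
  C≡C: C≡C triple bond → alkyne.
  CH(C6H5): pendant –C6H5: benzene ring → arene.
  CH=CH: C=C double bond → alkene.
  CH2CONHCH2: –C(=O)–N– linkage → amide (the N is not an amine).
  CH(NH2): –NH2 on an sp³ carbon with no adjacent C=O → amine.
  CH(CH2F): pendant –CH2X: halogen on sp³ carbon → alkyl halide.
  CH(CH2Cl): pendant –CH2X: halogen on sp³ carbon → alkyl halide.
  CH=CH: C=C double bond → alkene.
  CH(COOCH3): pendant –COOCH3: carbonyl C bonded to C and –OCH3 → ester.
  C≡CH: C≡C triple bond → alkyne.
Alkene appears at: CH2=CH, CH(CH=CH2), CH=CH, CH=CH → 4.

4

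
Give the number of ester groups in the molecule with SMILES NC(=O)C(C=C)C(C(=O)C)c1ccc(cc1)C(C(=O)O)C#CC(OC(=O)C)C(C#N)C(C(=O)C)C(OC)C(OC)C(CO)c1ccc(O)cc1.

–C(=O)NH2: carbonyl C bonded to C and to N → amide (the N is not a separate amine).
pendant –CH=CH2: C=C double bond → alkene.
pendant –COCH3: carbonyl C bonded to two carbons → ketone.
para-disubstituted benzene ring → arene.
pendant –COOH: carbonyl C bonded to C and –OH → carboxylic acid.
C≡C triple bond → alkyne.
pendant –OC(=O)CH3: an acyloxy group → ester.
pendant –C≡N: nitrile.
pendant –COCH3: carbonyl C bonded to two carbons → ketone.
pendant –OCH3: C–O–C with sp³ C, no adjacent C=O → ether.
pendant –OCH3: C–O–C with sp³ C, no adjacent C=O → ether.
pendant –CH2OH on an sp³ backbone C → alcohol.
–OH attached directly to an aromatic ring → phenol (not alcohol); the ring itself is an arene.
Ester appears at: CH(OCOCH3) → 1.

1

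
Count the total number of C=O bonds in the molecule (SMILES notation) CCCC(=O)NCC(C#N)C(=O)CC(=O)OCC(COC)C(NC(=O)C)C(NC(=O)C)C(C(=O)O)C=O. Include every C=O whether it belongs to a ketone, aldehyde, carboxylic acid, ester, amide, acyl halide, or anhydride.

7

CH2CONHCH2: amide, 1 C=O (running total 1).
CO: ketone, 1 C=O (running total 2).
CH2COOCH2: ester, 1 C=O (running total 3).
CH(NHCOCH3): amide, 1 C=O (running total 4).
CH(NHCOCH3): amide, 1 C=O (running total 5).
CH(COOH): carboxylic acid, 1 C=O (running total 6).
CHO: aldehyde, 1 C=O (running total 7).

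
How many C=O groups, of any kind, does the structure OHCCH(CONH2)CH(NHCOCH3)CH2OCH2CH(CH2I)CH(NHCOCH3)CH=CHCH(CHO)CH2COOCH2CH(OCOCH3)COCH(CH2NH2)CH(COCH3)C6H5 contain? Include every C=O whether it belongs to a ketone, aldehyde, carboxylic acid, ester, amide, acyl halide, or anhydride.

OHC: aldehyde, 1 C=O (running total 1).
CH(CONH2): amide, 1 C=O (running total 2).
CH(NHCOCH3): amide, 1 C=O (running total 3).
CH(NHCOCH3): amide, 1 C=O (running total 4).
CH(CHO): aldehyde, 1 C=O (running total 5).
CH2COOCH2: ester, 1 C=O (running total 6).
CH(OCOCH3): ester, 1 C=O (running total 7).
CO: ketone, 1 C=O (running total 8).
CH(COCH3): ketone, 1 C=O (running total 9).

9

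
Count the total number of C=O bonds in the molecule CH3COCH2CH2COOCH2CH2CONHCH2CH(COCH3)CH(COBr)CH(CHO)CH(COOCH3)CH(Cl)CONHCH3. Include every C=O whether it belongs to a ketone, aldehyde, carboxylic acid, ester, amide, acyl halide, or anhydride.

8

CO: ketone, 1 C=O (running total 1).
CH2COOCH2: ester, 1 C=O (running total 2).
CH2CONHCH2: amide, 1 C=O (running total 3).
CH(COCH3): ketone, 1 C=O (running total 4).
CH(COBr): acyl halide, 1 C=O (running total 5).
CH(CHO): aldehyde, 1 C=O (running total 6).
CH(COOCH3): ester, 1 C=O (running total 7).
CONHCH3: amide, 1 C=O (running total 8).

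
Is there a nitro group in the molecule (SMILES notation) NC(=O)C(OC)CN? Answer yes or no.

no

Reading the structure from left to right:
  H2NCO: –C(=O)NH2: carbonyl C bonded to C and to N → amide (the N is not a separate amine).
  CH(OCH3): pendant –OCH3: C–O–C with sp³ C, no adjacent C=O → ether.
  CH2NH2: –NH2 on an sp³ carbon with no adjacent C=O → amine.
The groups actually present are: amide, amine, ether.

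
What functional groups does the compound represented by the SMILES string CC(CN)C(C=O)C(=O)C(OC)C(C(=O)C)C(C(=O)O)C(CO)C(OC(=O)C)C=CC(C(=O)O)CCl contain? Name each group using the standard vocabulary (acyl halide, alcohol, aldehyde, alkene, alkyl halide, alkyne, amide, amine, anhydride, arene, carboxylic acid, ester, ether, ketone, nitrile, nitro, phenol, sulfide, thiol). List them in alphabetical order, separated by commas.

Working along the chain:
  CH(CH2NH2): pendant –CH2NH2: N on sp³ C, no adjacent C=O → amine.
  CH(CHO): pendant –CHO: carbonyl C bonded to C and H → aldehyde.
  CO: –C(=O)– with carbon on both sides → ketone.
  CH(OCH3): pendant –OCH3: C–O–C with sp³ C, no adjacent C=O → ether.
  CH(COCH3): pendant –COCH3: carbonyl C bonded to two carbons → ketone.
  CH(COOH): pendant –COOH: carbonyl C bonded to C and –OH → carboxylic acid.
  CH(CH2OH): pendant –CH2OH on an sp³ backbone C → alcohol.
  CH(OCOCH3): pendant –OC(=O)CH3: an acyloxy group → ester.
  CH=CH: C=C double bond → alkene.
  CH(COOH): pendant –COOH: carbonyl C bonded to C and –OH → carboxylic acid.
  CH2Cl: halogen on an sp³ carbon → alkyl halide.

alcohol, aldehyde, alkene, alkyl halide, amine, carboxylic acid, ester, ether, ketone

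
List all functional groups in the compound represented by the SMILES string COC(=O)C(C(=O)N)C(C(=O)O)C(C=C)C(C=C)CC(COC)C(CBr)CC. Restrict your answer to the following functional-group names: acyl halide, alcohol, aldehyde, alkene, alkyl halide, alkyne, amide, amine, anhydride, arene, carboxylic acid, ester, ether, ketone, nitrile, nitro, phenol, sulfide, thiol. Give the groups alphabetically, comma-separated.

alkene, alkyl halide, amide, carboxylic acid, ester, ether

Taking each segment in turn:
  CH3OOC: CH3O–C(=O)–: carbonyl C bonded to C and to –OCH3 → ester (not ketone + ether).
  CH(CONH2): pendant –CONH2: carbonyl C bonded to C and N → amide.
  CH(COOH): pendant –COOH: carbonyl C bonded to C and –OH → carboxylic acid.
  CH(CH=CH2): pendant –CH=CH2: C=C double bond → alkene.
  CH(CH=CH2): pendant –CH=CH2: C=C double bond → alkene.
  CH(CH2OCH3): pendant –CH2OCH3: C–O–C linkage → ether.
  CH(CH2Br): pendant –CH2X: halogen on sp³ carbon → alkyl halide.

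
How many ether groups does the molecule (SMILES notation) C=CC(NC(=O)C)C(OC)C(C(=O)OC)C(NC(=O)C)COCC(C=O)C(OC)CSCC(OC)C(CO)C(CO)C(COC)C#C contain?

5

C=C double bond → alkene.
pendant –NHC(=O)CH3: N bonded to a carbonyl → amide (not amine).
pendant –OCH3: C–O–C with sp³ C, no adjacent C=O → ether.
pendant –COOCH3: carbonyl C bonded to C and –OCH3 → ester.
pendant –NHC(=O)CH3: N bonded to a carbonyl → amide (not amine).
C–O–C with sp³ carbons on both sides and no adjacent C=O → ether.
pendant –CHO: carbonyl C bonded to C and H → aldehyde.
pendant –OCH3: C–O–C with sp³ C, no adjacent C=O → ether.
C–S–C linkage → sulfide (thioether).
pendant –OCH3: C–O–C with sp³ C, no adjacent C=O → ether.
pendant –CH2OH on an sp³ backbone C → alcohol.
pendant –CH2OH on an sp³ backbone C → alcohol.
pendant –CH2OCH3: C–O–C linkage → ether.
C≡C triple bond → alkyne.
Ether appears at: CH(OCH3), CH2OCH2, CH(OCH3), CH(OCH3), CH(CH2OCH3) → 5.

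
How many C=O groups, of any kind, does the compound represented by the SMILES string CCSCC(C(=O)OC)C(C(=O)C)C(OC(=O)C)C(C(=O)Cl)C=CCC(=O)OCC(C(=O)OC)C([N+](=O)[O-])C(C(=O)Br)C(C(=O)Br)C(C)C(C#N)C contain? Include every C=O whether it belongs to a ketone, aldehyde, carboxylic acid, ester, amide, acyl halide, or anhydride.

8

CH(COOCH3): ester, 1 C=O (running total 1).
CH(COCH3): ketone, 1 C=O (running total 2).
CH(OCOCH3): ester, 1 C=O (running total 3).
CH(COCl): acyl halide, 1 C=O (running total 4).
CH2COOCH2: ester, 1 C=O (running total 5).
CH(COOCH3): ester, 1 C=O (running total 6).
CH(COBr): acyl halide, 1 C=O (running total 7).
CH(COBr): acyl halide, 1 C=O (running total 8).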